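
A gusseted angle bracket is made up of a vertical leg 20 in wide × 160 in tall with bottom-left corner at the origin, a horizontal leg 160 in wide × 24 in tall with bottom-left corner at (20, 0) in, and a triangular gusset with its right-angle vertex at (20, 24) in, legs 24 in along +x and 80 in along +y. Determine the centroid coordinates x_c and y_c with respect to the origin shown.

vertical leg: A = 20 × 160 = 3200.00, centroid at (10.00, 80.00).
horizontal leg: A = 160 × 24 = 3840.00, centroid at (100.00, 12.00).
gusset: A = ½·24·80 = 960.00, centroid at (28.00, 50.67).
ΣA = 8000.00 in², ΣAx_c = 442880.00 in³, ΣAy_c = 350720.00 in³.
x_c = 442880.00/8000.00 = 55.36 in; y_c = 350720.00/8000.00 = 43.84 in.

x_c = 55.36 in, y_c = 43.84 in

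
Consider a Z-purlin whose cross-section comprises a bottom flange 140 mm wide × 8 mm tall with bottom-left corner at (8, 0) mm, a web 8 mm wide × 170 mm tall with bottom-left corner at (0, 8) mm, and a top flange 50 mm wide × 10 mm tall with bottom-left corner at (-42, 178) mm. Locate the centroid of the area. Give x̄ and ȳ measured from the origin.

bottom flange: A = 140 × 8 = 1120.00, centroid at (78.00, 4.00).
web: A = 8 × 170 = 1360.00, centroid at (4.00, 93.00).
top flange: A = 50 × 10 = 500.00, centroid at (-17.00, 183.00).
ΣA = 2980.00 mm², ΣAx̄ = 84300.00 mm³, ΣAȳ = 222460.00 mm³.
x̄ = 84300.00/2980.00 = 28.29 mm; ȳ = 222460.00/2980.00 = 74.65 mm.

x̄ = 28.29 mm, ȳ = 74.65 mm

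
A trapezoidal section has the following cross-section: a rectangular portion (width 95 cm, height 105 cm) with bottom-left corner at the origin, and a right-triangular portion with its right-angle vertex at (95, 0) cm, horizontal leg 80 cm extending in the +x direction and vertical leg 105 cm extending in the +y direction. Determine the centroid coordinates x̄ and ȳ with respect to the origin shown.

rectangular portion: A = 95 × 105 = 9975.00, centroid at (47.50, 52.50).
triangular portion: A = ½·80·105 = 4200.00, centroid at (121.67, 35.00).
ΣA = 14175.00 cm², ΣAx̄ = 984812.50 cm³, ΣAȳ = 670687.50 cm³.
x̄ = 984812.50/14175.00 = 69.48 cm; ȳ = 670687.50/14175.00 = 47.31 cm.

x̄ = 69.48 cm, ȳ = 47.31 cm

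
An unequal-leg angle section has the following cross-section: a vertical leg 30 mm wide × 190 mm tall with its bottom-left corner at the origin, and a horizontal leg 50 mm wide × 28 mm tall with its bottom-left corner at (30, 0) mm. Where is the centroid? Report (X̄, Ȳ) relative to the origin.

vertical leg: A = 30 × 190 = 5700.00, centroid at (15.00, 95.00).
horizontal leg: A = 50 × 28 = 1400.00, centroid at (55.00, 14.00).
ΣA = 7100.00 mm², ΣAX̄ = 162500.00 mm³, ΣAȲ = 561100.00 mm³.
X̄ = 162500.00/7100.00 = 22.89 mm; Ȳ = 561100.00/7100.00 = 79.03 mm.

X̄ = 22.89 mm, Ȳ = 79.03 mm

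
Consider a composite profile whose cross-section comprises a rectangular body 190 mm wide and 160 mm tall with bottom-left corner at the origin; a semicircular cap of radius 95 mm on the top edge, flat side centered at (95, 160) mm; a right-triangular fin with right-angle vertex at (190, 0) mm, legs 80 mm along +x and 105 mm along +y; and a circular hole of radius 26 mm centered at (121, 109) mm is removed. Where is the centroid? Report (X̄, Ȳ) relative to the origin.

X̄ = 104.77 mm, Ȳ = 111.19 mm

Part | A | x̄ᵢ | ȳᵢ | A·x̄ᵢ | A·ȳᵢ
rectangular body | 30400.00 | 95.00 | 80.00 | 2888000.00 | 2432000.00
semicircular top | 14176.44 | 95.00 | 200.32 | 1346761.50 | 2839813.23
triangular fin | 4200.00 | 216.67 | 35.00 | 910000.00 | 147000.00
hole | -2123.72 | 121.00 | 109.00 | -256969.71 | -231485.11
Σ | 46652.72 |  |  | 4887791.79 | 5187328.12
X̄ = 4887791.79 / 46652.72 = 104.77 mm
Ȳ = 5187328.12 / 46652.72 = 111.19 mm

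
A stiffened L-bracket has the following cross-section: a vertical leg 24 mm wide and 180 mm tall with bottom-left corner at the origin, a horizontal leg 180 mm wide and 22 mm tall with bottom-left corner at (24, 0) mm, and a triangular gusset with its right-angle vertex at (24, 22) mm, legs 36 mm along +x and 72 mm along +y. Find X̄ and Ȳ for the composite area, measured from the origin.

X̄ = 57.43 mm, Ȳ = 51.38 mm

vertical leg: A = 24 × 180 = 4320.00, centroid at (12.00, 90.00).
horizontal leg: A = 180 × 22 = 3960.00, centroid at (114.00, 11.00).
gusset: A = ½·36·72 = 1296.00, centroid at (36.00, 46.00).
ΣA = 9576.00 mm², ΣAX̄ = 549936.00 mm³, ΣAȲ = 491976.00 mm³.
X̄ = 549936.00/9576.00 = 57.43 mm; Ȳ = 491976.00/9576.00 = 51.38 mm.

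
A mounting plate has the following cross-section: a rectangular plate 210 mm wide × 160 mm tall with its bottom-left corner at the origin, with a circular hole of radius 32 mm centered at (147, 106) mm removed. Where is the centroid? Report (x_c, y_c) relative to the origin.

Part | A | x̄ᵢ | ȳᵢ | A·x̄ᵢ | A·ȳᵢ
plate | 33600.00 | 105.00 | 80.00 | 3528000.00 | 2688000.00
hole | -3216.99 | 147.00 | 106.00 | -472897.66 | -341001.03
Σ | 30383.01 |  |  | 3055102.34 | 2346998.97
x_c = 3055102.34 / 30383.01 = 100.55 mm
y_c = 2346998.97 / 30383.01 = 77.25 mm

x_c = 100.55 mm, y_c = 77.25 mm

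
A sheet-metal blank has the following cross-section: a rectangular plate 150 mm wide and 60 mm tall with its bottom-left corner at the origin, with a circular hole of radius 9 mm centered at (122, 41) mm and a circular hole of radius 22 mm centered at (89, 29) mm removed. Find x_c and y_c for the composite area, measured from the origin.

x_c = 70.40 mm, y_c = 29.82 mm

plate: A = 150 × 60 = 9000.00, centroid at (75.00, 30.00).
hole 1: A = −π·9² = -254.47, centroid at (122.00, 41.00).
hole 2: A = −π·22² = -1520.53, centroid at (89.00, 29.00).
ΣA = 7225.00 mm², ΣAx_c = 508627.54 mm³, ΣAy_c = 215471.38 mm³.
x_c = 508627.54/7225.00 = 70.40 mm; y_c = 215471.38/7225.00 = 29.82 mm.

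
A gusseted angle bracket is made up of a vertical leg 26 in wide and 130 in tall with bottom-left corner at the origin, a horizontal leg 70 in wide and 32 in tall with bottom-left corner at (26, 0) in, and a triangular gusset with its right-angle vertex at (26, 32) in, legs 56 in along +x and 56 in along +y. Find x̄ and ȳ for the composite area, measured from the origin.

vertical leg: A = 26 × 130 = 3380.00, centroid at (13.00, 65.00).
horizontal leg: A = 70 × 32 = 2240.00, centroid at (61.00, 16.00).
gusset: A = ½·56·56 = 1568.00, centroid at (44.67, 50.67).
ΣA = 7188.00 in²
ΣAx̄ = (3380.00)(13.00) + (2240.00)(61.00) + (1568.00)(44.67) = 250617.33 in³
ΣAȳ = (3380.00)(65.00) + (2240.00)(16.00) + (1568.00)(50.67) = 334985.33 in³
x̄ = 250617.33 / 7188.00 = 34.87 in
ȳ = 334985.33 / 7188.00 = 46.60 in

x̄ = 34.87 in, ȳ = 46.60 in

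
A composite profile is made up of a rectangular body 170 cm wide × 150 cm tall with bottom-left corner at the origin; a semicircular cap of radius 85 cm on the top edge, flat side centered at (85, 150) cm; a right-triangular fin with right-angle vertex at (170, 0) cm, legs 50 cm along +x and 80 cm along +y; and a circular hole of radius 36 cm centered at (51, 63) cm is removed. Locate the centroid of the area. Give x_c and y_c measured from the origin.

Part | A | x̄ᵢ | ȳᵢ | A·x̄ᵢ | A·ȳᵢ
rectangular body | 25500.00 | 85.00 | 75.00 | 2167500.00 | 1912500.00
semicircular top | 11349.00 | 85.00 | 186.08 | 964665.29 | 2111767.19
triangular fin | 2000.00 | 186.67 | 26.67 | 373333.33 | 53333.33
hole | -4071.50 | 51.00 | 63.00 | -207646.71 | -256504.76
Σ | 34777.50 |  |  | 3297851.92 | 3821095.76
x_c = 3297851.92 / 34777.50 = 94.83 cm
y_c = 3821095.76 / 34777.50 = 109.87 cm

x_c = 94.83 cm, y_c = 109.87 cm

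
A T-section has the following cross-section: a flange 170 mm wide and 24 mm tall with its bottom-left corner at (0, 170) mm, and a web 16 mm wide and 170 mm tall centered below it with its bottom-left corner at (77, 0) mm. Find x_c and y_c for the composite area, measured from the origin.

x_c = 85.00 mm, y_c = 143.20 mm

web: A = 16 × 170 = 2720.00, centroid at (85.00, 85.00).
flange: A = 170 × 24 = 4080.00, centroid at (85.00, 182.00).
ΣA = 6800.00 mm², ΣAx_c = 578000.00 mm³, ΣAy_c = 973760.00 mm³.
x_c = 578000.00/6800.00 = 85.00 mm; y_c = 973760.00/6800.00 = 143.20 mm.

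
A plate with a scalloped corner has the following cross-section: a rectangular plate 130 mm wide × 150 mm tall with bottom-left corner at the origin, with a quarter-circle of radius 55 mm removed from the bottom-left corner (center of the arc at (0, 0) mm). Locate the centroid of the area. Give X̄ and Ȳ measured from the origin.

plate: A = 130 × 150 = 19500.00, centroid at (65.00, 75.00).
removed quarter-circle: A = −¼π·55² = -2375.83, centroid at (23.34, 23.34).
ΣA = 17124.17 mm²
ΣAX̄ = (19500.00)(65.00) + (-2375.83)(23.34) = 1212041.67 mm³
ΣAȲ = (19500.00)(75.00) + (-2375.83)(23.34) = 1407041.67 mm³
X̄ = 1212041.67 / 17124.17 = 70.78 mm
Ȳ = 1407041.67 / 17124.17 = 82.17 mm

X̄ = 70.78 mm, Ȳ = 82.17 mm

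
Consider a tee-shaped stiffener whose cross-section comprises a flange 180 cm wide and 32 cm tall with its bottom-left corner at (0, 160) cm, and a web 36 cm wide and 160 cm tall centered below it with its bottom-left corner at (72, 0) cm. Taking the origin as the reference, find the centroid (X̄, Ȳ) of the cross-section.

X̄ = 90.00 cm, Ȳ = 128.00 cm

web: A = 36 × 160 = 5760.00, centroid at (90.00, 80.00).
flange: A = 180 × 32 = 5760.00, centroid at (90.00, 176.00).
ΣA = 11520.00 cm²
ΣAX̄ = (5760.00)(90.00) + (5760.00)(90.00) = 1036800.00 cm³
ΣAȲ = (5760.00)(80.00) + (5760.00)(176.00) = 1474560.00 cm³
X̄ = 1036800.00 / 11520.00 = 90.00 cm
Ȳ = 1474560.00 / 11520.00 = 128.00 cm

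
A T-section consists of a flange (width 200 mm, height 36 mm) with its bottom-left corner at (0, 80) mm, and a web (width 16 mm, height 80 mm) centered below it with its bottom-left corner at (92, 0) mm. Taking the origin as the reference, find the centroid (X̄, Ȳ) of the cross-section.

X̄ = 100.00 mm, Ȳ = 89.25 mm

web: A = 16 × 80 = 1280.00, centroid at (100.00, 40.00).
flange: A = 200 × 36 = 7200.00, centroid at (100.00, 98.00).
ΣA = 8480.00 mm²
ΣAX̄ = (1280.00)(100.00) + (7200.00)(100.00) = 848000.00 mm³
ΣAȲ = (1280.00)(40.00) + (7200.00)(98.00) = 756800.00 mm³
X̄ = 848000.00 / 8480.00 = 100.00 mm
Ȳ = 756800.00 / 8480.00 = 89.25 mm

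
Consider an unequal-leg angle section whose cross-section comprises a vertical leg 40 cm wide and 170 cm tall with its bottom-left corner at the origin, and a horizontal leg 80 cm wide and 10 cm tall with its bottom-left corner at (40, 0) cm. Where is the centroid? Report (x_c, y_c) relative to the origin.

x_c = 26.32 cm, y_c = 76.58 cm

Part | A | x̄ᵢ | ȳᵢ | A·x̄ᵢ | A·ȳᵢ
vertical leg | 6800.00 | 20.00 | 85.00 | 136000.00 | 578000.00
horizontal leg | 800.00 | 80.00 | 5.00 | 64000.00 | 4000.00
Σ | 7600.00 |  |  | 200000.00 | 582000.00
x_c = 200000.00 / 7600.00 = 26.32 cm
y_c = 582000.00 / 7600.00 = 76.58 cm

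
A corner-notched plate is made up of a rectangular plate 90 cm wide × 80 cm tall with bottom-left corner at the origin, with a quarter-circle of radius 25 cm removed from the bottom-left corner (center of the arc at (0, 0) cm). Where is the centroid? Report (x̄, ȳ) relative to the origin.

x̄ = 47.52 cm, ȳ = 42.15 cm

Part | A | x̄ᵢ | ȳᵢ | A·x̄ᵢ | A·ȳᵢ
plate | 7200.00 | 45.00 | 40.00 | 324000.00 | 288000.00
removed quarter-circle | -490.87 | 10.61 | 10.61 | -5208.33 | -5208.33
Σ | 6709.13 |  |  | 318791.67 | 282791.67
x̄ = 318791.67 / 6709.13 = 47.52 cm
ȳ = 282791.67 / 6709.13 = 42.15 cm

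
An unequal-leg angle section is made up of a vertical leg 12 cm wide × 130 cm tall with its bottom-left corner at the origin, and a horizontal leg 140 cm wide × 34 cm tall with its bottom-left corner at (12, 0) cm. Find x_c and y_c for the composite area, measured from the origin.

x_c = 63.24 cm, y_c = 28.85 cm

Part | A | x̄ᵢ | ȳᵢ | A·x̄ᵢ | A·ȳᵢ
vertical leg | 1560.00 | 6.00 | 65.00 | 9360.00 | 101400.00
horizontal leg | 4760.00 | 82.00 | 17.00 | 390320.00 | 80920.00
Σ | 6320.00 |  |  | 399680.00 | 182320.00
x_c = 399680.00 / 6320.00 = 63.24 cm
y_c = 182320.00 / 6320.00 = 28.85 cm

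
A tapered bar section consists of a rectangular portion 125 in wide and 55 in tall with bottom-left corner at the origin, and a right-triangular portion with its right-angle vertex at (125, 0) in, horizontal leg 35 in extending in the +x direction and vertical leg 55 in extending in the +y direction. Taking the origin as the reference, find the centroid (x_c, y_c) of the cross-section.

x_c = 71.61 in, y_c = 26.37 in

rectangular portion: A = 125 × 55 = 6875.00, centroid at (62.50, 27.50).
triangular portion: A = ½·35·55 = 962.50, centroid at (136.67, 18.33).
ΣA = 7837.50 in²
ΣAx_c = (6875.00)(62.50) + (962.50)(136.67) = 561229.17 in³
ΣAy_c = (6875.00)(27.50) + (962.50)(18.33) = 206708.33 in³
x_c = 561229.17 / 7837.50 = 71.61 in
y_c = 206708.33 / 7837.50 = 26.37 in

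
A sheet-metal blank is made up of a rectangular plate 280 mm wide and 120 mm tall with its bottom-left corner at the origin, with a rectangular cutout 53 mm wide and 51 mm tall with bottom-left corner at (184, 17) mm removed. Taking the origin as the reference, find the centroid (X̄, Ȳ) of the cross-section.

plate: A = 280 × 120 = 33600.00, centroid at (140.00, 60.00).
hole: A = −(53 × 51) = -2703.00, centroid at (210.50, 42.50).
ΣA = 30897.00 mm², ΣAX̄ = 4135018.50 mm³, ΣAȲ = 1901122.50 mm³.
X̄ = 4135018.50/30897.00 = 133.83 mm; Ȳ = 1901122.50/30897.00 = 61.53 mm.

X̄ = 133.83 mm, Ȳ = 61.53 mm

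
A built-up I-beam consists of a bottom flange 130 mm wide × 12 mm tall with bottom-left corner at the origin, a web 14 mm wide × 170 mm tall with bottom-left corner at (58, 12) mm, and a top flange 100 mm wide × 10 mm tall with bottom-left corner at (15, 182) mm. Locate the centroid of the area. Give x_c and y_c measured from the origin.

Part | A | x̄ᵢ | ȳᵢ | A·x̄ᵢ | A·ȳᵢ
bottom flange | 1560.00 | 65.00 | 6.00 | 101400.00 | 9360.00
web | 2380.00 | 65.00 | 97.00 | 154700.00 | 230860.00
top flange | 1000.00 | 65.00 | 187.00 | 65000.00 | 187000.00
Σ | 4940.00 |  |  | 321100.00 | 427220.00
x_c = 321100.00 / 4940.00 = 65.00 mm
y_c = 427220.00 / 4940.00 = 86.48 mm

x_c = 65.00 mm, y_c = 86.48 mm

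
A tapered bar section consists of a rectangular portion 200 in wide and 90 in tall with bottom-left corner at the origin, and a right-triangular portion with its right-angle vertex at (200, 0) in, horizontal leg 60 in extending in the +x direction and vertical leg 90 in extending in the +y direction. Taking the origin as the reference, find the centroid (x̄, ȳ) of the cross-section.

x̄ = 115.65 in, ȳ = 43.04 in

rectangular portion: A = 200 × 90 = 18000.00, centroid at (100.00, 45.00).
triangular portion: A = ½·60·90 = 2700.00, centroid at (220.00, 30.00).
ΣA = 20700.00 in²
ΣAx̄ = (18000.00)(100.00) + (2700.00)(220.00) = 2394000.00 in³
ΣAȳ = (18000.00)(45.00) + (2700.00)(30.00) = 891000.00 in³
x̄ = 2394000.00 / 20700.00 = 115.65 in
ȳ = 891000.00 / 20700.00 = 43.04 in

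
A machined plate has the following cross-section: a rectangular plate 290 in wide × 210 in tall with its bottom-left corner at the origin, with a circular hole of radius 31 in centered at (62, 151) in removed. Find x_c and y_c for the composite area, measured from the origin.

x_c = 149.33 in, y_c = 102.60 in

plate: A = 290 × 210 = 60900.00, centroid at (145.00, 105.00).
hole: A = −π·31² = -3019.07, centroid at (62.00, 151.00).
ΣA = 57880.93 in², ΣAx_c = 8643317.63 in³, ΣAy_c = 5938620.35 in³.
x_c = 8643317.63/57880.93 = 149.33 in; y_c = 5938620.35/57880.93 = 102.60 in.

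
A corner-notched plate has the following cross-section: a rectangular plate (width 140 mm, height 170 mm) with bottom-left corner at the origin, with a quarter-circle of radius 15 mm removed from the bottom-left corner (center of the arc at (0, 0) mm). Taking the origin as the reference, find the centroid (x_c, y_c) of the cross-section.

plate: A = 140 × 170 = 23800.00, centroid at (70.00, 85.00).
removed quarter-circle: A = −¼π·15² = -176.71, centroid at (6.37, 6.37).
ΣA = 23623.29 mm²
ΣAx_c = (23800.00)(70.00) + (-176.71)(6.37) = 1664875.00 mm³
ΣAy_c = (23800.00)(85.00) + (-176.71)(6.37) = 2021875.00 mm³
x_c = 1664875.00 / 23623.29 = 70.48 mm
y_c = 2021875.00 / 23623.29 = 85.59 mm

x_c = 70.48 mm, y_c = 85.59 mm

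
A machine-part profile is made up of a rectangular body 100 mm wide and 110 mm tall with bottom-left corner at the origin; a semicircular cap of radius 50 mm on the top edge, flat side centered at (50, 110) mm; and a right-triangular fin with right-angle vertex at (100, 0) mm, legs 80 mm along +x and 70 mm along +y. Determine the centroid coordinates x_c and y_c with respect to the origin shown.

rectangular body: A = 100 × 110 = 11000.00, centroid at (50.00, 55.00).
semicircular top: A = ½π·50² = 3926.99, centroid at (50.00, 131.22).
triangular fin: A = ½·80·70 = 2800.00, centroid at (126.67, 23.33).
ΣA = 17726.99 mm², ΣAx_c = 1101016.21 mm³, ΣAy_c = 1185635.66 mm³.
x_c = 1101016.21/17726.99 = 62.11 mm; y_c = 1185635.66/17726.99 = 66.88 mm.

x_c = 62.11 mm, y_c = 66.88 mm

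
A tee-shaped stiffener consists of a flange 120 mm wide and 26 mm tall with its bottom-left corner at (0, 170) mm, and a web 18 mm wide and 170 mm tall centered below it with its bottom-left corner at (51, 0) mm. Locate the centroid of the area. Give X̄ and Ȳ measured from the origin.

web: A = 18 × 170 = 3060.00, centroid at (60.00, 85.00).
flange: A = 120 × 26 = 3120.00, centroid at (60.00, 183.00).
ΣA = 6180.00 mm²
ΣAX̄ = (3060.00)(60.00) + (3120.00)(60.00) = 370800.00 mm³
ΣAȲ = (3060.00)(85.00) + (3120.00)(183.00) = 831060.00 mm³
X̄ = 370800.00 / 6180.00 = 60.00 mm
Ȳ = 831060.00 / 6180.00 = 134.48 mm

X̄ = 60.00 mm, Ȳ = 134.48 mm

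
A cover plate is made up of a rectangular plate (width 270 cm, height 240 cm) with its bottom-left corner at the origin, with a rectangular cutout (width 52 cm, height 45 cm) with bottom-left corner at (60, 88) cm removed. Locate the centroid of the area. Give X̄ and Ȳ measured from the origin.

X̄ = 136.84 cm, Ȳ = 120.36 cm

plate: A = 270 × 240 = 64800.00, centroid at (135.00, 120.00).
hole: A = −(52 × 45) = -2340.00, centroid at (86.00, 110.50).
ΣA = 62460.00 cm²
ΣAX̄ = (64800.00)(135.00) + (-2340.00)(86.00) = 8546760.00 cm³
ΣAȲ = (64800.00)(120.00) + (-2340.00)(110.50) = 7517430.00 cm³
X̄ = 8546760.00 / 62460.00 = 136.84 cm
Ȳ = 7517430.00 / 62460.00 = 120.36 cm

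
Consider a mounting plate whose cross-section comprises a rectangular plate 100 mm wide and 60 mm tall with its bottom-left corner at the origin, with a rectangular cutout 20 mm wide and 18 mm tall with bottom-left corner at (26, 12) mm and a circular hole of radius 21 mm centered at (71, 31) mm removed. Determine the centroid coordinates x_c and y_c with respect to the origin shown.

Part | A | x̄ᵢ | ȳᵢ | A·x̄ᵢ | A·ȳᵢ
plate | 6000.00 | 50.00 | 30.00 | 300000.00 | 180000.00
hole 1 | -360.00 | 36.00 | 21.00 | -12960.00 | -7560.00
hole 2 | -1385.44 | 71.00 | 31.00 | -98366.41 | -42948.71
Σ | 4254.56 |  |  | 188673.59 | 129491.29
x_c = 188673.59 / 4254.56 = 44.35 mm
y_c = 129491.29 / 4254.56 = 30.44 mm

x_c = 44.35 mm, y_c = 30.44 mm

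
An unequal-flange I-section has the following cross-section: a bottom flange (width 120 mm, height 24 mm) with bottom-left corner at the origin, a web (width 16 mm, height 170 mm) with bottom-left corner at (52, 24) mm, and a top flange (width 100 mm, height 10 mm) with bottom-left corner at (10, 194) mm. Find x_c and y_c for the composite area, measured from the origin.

x_c = 60.00 mm, y_c = 80.31 mm

bottom flange: A = 120 × 24 = 2880.00, centroid at (60.00, 12.00).
web: A = 16 × 170 = 2720.00, centroid at (60.00, 109.00).
top flange: A = 100 × 10 = 1000.00, centroid at (60.00, 199.00).
ΣA = 6600.00 mm²
ΣAx_c = (2880.00)(60.00) + (2720.00)(60.00) + (1000.00)(60.00) = 396000.00 mm³
ΣAy_c = (2880.00)(12.00) + (2720.00)(109.00) + (1000.00)(199.00) = 530040.00 mm³
x_c = 396000.00 / 6600.00 = 60.00 mm
y_c = 530040.00 / 6600.00 = 80.31 mm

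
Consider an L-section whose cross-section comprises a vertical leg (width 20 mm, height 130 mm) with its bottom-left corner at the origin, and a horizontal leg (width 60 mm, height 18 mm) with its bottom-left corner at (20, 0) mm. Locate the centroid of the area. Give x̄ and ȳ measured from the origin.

x̄ = 21.74 mm, ȳ = 48.57 mm

vertical leg: A = 20 × 130 = 2600.00, centroid at (10.00, 65.00).
horizontal leg: A = 60 × 18 = 1080.00, centroid at (50.00, 9.00).
ΣA = 3680.00 mm²
ΣAx̄ = (2600.00)(10.00) + (1080.00)(50.00) = 80000.00 mm³
ΣAȳ = (2600.00)(65.00) + (1080.00)(9.00) = 178720.00 mm³
x̄ = 80000.00 / 3680.00 = 21.74 mm
ȳ = 178720.00 / 3680.00 = 48.57 mm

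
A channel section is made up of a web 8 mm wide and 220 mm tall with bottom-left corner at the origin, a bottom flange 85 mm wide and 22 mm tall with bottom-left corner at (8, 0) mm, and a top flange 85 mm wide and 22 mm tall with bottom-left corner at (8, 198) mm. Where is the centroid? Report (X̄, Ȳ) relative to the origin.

X̄ = 35.62 mm, Ȳ = 110.00 mm

Part | A | x̄ᵢ | ȳᵢ | A·x̄ᵢ | A·ȳᵢ
web | 1760.00 | 4.00 | 110.00 | 7040.00 | 193600.00
bottom flange | 1870.00 | 50.50 | 11.00 | 94435.00 | 20570.00
top flange | 1870.00 | 50.50 | 209.00 | 94435.00 | 390830.00
Σ | 5500.00 |  |  | 195910.00 | 605000.00
X̄ = 195910.00 / 5500.00 = 35.62 mm
Ȳ = 605000.00 / 5500.00 = 110.00 mm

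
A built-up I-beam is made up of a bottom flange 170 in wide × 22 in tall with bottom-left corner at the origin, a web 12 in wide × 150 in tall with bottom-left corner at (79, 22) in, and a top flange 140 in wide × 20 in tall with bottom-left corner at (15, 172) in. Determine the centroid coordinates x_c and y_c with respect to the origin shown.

x_c = 85.00 in, y_c = 86.97 in

Part | A | x̄ᵢ | ȳᵢ | A·x̄ᵢ | A·ȳᵢ
bottom flange | 3740.00 | 85.00 | 11.00 | 317900.00 | 41140.00
web | 1800.00 | 85.00 | 97.00 | 153000.00 | 174600.00
top flange | 2800.00 | 85.00 | 182.00 | 238000.00 | 509600.00
Σ | 8340.00 |  |  | 708900.00 | 725340.00
x_c = 708900.00 / 8340.00 = 85.00 in
y_c = 725340.00 / 8340.00 = 86.97 in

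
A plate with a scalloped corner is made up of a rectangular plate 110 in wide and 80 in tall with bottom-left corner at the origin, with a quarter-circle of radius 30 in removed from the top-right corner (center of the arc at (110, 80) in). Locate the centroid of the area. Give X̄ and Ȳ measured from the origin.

Part | A | x̄ᵢ | ȳᵢ | A·x̄ᵢ | A·ȳᵢ
plate | 8800.00 | 55.00 | 40.00 | 484000.00 | 352000.00
removed quarter-circle | -706.86 | 97.27 | 67.27 | -68754.42 | -47548.67
Σ | 8093.14 |  |  | 415245.58 | 304451.33
X̄ = 415245.58 / 8093.14 = 51.31 in
Ȳ = 304451.33 / 8093.14 = 37.62 in

X̄ = 51.31 in, Ȳ = 37.62 in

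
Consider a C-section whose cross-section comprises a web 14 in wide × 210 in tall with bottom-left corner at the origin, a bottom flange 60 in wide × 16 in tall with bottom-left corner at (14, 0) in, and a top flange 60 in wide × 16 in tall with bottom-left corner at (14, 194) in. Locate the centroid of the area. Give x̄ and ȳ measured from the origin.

Part | A | x̄ᵢ | ȳᵢ | A·x̄ᵢ | A·ȳᵢ
web | 2940.00 | 7.00 | 105.00 | 20580.00 | 308700.00
bottom flange | 960.00 | 44.00 | 8.00 | 42240.00 | 7680.00
top flange | 960.00 | 44.00 | 202.00 | 42240.00 | 193920.00
Σ | 4860.00 |  |  | 105060.00 | 510300.00
x̄ = 105060.00 / 4860.00 = 21.62 in
ȳ = 510300.00 / 4860.00 = 105.00 in

x̄ = 21.62 in, ȳ = 105.00 in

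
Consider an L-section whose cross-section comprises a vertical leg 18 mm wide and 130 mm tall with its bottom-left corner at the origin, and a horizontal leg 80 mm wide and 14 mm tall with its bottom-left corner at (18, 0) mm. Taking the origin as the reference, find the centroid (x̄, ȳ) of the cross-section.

x̄ = 24.86 mm, ȳ = 46.23 mm

Part | A | x̄ᵢ | ȳᵢ | A·x̄ᵢ | A·ȳᵢ
vertical leg | 2340.00 | 9.00 | 65.00 | 21060.00 | 152100.00
horizontal leg | 1120.00 | 58.00 | 7.00 | 64960.00 | 7840.00
Σ | 3460.00 |  |  | 86020.00 | 159940.00
x̄ = 86020.00 / 3460.00 = 24.86 mm
ȳ = 159940.00 / 3460.00 = 46.23 mm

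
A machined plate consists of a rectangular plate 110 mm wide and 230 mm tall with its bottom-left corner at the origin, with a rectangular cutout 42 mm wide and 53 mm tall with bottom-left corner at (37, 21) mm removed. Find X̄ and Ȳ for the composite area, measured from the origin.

plate: A = 110 × 230 = 25300.00, centroid at (55.00, 115.00).
hole: A = −(42 × 53) = -2226.00, centroid at (58.00, 47.50).
ΣA = 23074.00 mm², ΣAX̄ = 1262392.00 mm³, ΣAȲ = 2803765.00 mm³.
X̄ = 1262392.00/23074.00 = 54.71 mm; Ȳ = 2803765.00/23074.00 = 121.51 mm.

X̄ = 54.71 mm, Ȳ = 121.51 mm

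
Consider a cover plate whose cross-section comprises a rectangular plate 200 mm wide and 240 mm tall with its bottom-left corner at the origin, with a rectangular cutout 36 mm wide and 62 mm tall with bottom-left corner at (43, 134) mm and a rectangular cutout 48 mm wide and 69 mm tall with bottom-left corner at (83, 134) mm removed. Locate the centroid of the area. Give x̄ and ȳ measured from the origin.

x̄ = 101.50 mm, ȳ = 113.85 mm

plate: A = 200 × 240 = 48000.00, centroid at (100.00, 120.00).
hole 1: A = −(36 × 62) = -2232.00, centroid at (61.00, 165.00).
hole 2: A = −(48 × 69) = -3312.00, centroid at (107.00, 168.50).
ΣA = 42456.00 mm²
ΣAx̄ = (48000.00)(100.00) + (-2232.00)(61.00) + (-3312.00)(107.00) = 4309464.00 mm³
ΣAȳ = (48000.00)(120.00) + (-2232.00)(165.00) + (-3312.00)(168.50) = 4833648.00 mm³
x̄ = 4309464.00 / 42456.00 = 101.50 mm
ȳ = 4833648.00 / 42456.00 = 113.85 mm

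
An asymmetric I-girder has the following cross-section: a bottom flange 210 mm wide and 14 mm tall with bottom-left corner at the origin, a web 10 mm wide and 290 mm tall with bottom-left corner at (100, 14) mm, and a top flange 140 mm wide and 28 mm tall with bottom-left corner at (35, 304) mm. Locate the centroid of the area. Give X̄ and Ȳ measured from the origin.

X̄ = 105.00 mm, Ȳ = 177.07 mm

Part | A | x̄ᵢ | ȳᵢ | A·x̄ᵢ | A·ȳᵢ
bottom flange | 2940.00 | 105.00 | 7.00 | 308700.00 | 20580.00
web | 2900.00 | 105.00 | 159.00 | 304500.00 | 461100.00
top flange | 3920.00 | 105.00 | 318.00 | 411600.00 | 1246560.00
Σ | 9760.00 |  |  | 1024800.00 | 1728240.00
X̄ = 1024800.00 / 9760.00 = 105.00 mm
Ȳ = 1728240.00 / 9760.00 = 177.07 mm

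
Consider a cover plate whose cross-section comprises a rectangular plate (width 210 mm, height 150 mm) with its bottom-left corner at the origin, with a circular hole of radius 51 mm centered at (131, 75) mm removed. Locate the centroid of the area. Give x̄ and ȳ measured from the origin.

x̄ = 95.89 mm, ȳ = 75.00 mm

plate: A = 210 × 150 = 31500.00, centroid at (105.00, 75.00).
hole: A = −π·51² = -8171.28, centroid at (131.00, 75.00).
ΣA = 23328.72 mm²
ΣAx̄ = (31500.00)(105.00) + (-8171.28)(131.00) = 2237061.99 mm³
ΣAȳ = (31500.00)(75.00) + (-8171.28)(75.00) = 1749653.81 mm³
x̄ = 2237061.99 / 23328.72 = 95.89 mm
ȳ = 1749653.81 / 23328.72 = 75.00 mm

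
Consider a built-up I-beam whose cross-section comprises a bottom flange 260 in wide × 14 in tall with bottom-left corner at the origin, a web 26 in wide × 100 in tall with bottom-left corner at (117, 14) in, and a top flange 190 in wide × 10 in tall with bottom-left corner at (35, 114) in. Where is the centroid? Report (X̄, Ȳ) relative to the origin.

Part | A | x̄ᵢ | ȳᵢ | A·x̄ᵢ | A·ȳᵢ
bottom flange | 3640.00 | 130.00 | 7.00 | 473200.00 | 25480.00
web | 2600.00 | 130.00 | 64.00 | 338000.00 | 166400.00
top flange | 1900.00 | 130.00 | 119.00 | 247000.00 | 226100.00
Σ | 8140.00 |  |  | 1058200.00 | 417980.00
X̄ = 1058200.00 / 8140.00 = 130.00 in
Ȳ = 417980.00 / 8140.00 = 51.35 in

X̄ = 130.00 in, Ȳ = 51.35 in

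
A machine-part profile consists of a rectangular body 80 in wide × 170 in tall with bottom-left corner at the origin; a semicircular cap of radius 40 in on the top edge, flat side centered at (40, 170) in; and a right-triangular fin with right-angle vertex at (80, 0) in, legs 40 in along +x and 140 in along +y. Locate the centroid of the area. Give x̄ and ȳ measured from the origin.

rectangular body: A = 80 × 170 = 13600.00, centroid at (40.00, 85.00).
semicircular top: A = ½π·40² = 2513.27, centroid at (40.00, 186.98).
triangular fin: A = ½·40·140 = 2800.00, centroid at (93.33, 46.67).
ΣA = 18913.27 in², ΣAx̄ = 905864.30 in³, ΣAȳ = 1756589.93 in³.
x̄ = 905864.30/18913.27 = 47.90 in; ȳ = 1756589.93/18913.27 = 92.88 in.

x̄ = 47.90 in, ȳ = 92.88 in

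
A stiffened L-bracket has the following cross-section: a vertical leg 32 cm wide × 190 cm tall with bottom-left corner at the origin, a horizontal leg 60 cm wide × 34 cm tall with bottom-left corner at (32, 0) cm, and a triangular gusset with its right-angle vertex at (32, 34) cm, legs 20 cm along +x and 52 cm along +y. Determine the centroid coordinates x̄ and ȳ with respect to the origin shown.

x̄ = 28.23 cm, ȳ = 73.96 cm

Part | A | x̄ᵢ | ȳᵢ | A·x̄ᵢ | A·ȳᵢ
vertical leg | 6080.00 | 16.00 | 95.00 | 97280.00 | 577600.00
horizontal leg | 2040.00 | 62.00 | 17.00 | 126480.00 | 34680.00
gusset | 520.00 | 38.67 | 51.33 | 20106.67 | 26693.33
Σ | 8640.00 |  |  | 243866.67 | 638973.33
x̄ = 243866.67 / 8640.00 = 28.23 cm
ȳ = 638973.33 / 8640.00 = 73.96 cm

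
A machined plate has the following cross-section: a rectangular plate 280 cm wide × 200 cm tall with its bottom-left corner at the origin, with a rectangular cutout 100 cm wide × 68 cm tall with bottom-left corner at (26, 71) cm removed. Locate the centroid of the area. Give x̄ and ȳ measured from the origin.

plate: A = 280 × 200 = 56000.00, centroid at (140.00, 100.00).
hole: A = −(100 × 68) = -6800.00, centroid at (76.00, 105.00).
ΣA = 49200.00 cm², ΣAx̄ = 7323200.00 cm³, ΣAȳ = 4886000.00 cm³.
x̄ = 7323200.00/49200.00 = 148.85 cm; ȳ = 4886000.00/49200.00 = 99.31 cm.

x̄ = 148.85 cm, ȳ = 99.31 cm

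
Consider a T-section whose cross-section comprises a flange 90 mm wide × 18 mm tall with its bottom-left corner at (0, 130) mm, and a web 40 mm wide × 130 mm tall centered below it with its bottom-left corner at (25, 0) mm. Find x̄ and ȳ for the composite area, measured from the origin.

x̄ = 45.00 mm, ȳ = 82.58 mm

web: A = 40 × 130 = 5200.00, centroid at (45.00, 65.00).
flange: A = 90 × 18 = 1620.00, centroid at (45.00, 139.00).
ΣA = 6820.00 mm²
ΣAx̄ = (5200.00)(45.00) + (1620.00)(45.00) = 306900.00 mm³
ΣAȳ = (5200.00)(65.00) + (1620.00)(139.00) = 563180.00 mm³
x̄ = 306900.00 / 6820.00 = 45.00 mm
ȳ = 563180.00 / 6820.00 = 82.58 mm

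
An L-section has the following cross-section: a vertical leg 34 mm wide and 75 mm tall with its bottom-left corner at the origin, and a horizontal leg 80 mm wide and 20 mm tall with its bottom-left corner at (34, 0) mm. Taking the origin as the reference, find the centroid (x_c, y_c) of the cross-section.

x_c = 38.98 mm, y_c = 26.90 mm

vertical leg: A = 34 × 75 = 2550.00, centroid at (17.00, 37.50).
horizontal leg: A = 80 × 20 = 1600.00, centroid at (74.00, 10.00).
ΣA = 4150.00 mm², ΣAx_c = 161750.00 mm³, ΣAy_c = 111625.00 mm³.
x_c = 161750.00/4150.00 = 38.98 mm; y_c = 111625.00/4150.00 = 26.90 mm.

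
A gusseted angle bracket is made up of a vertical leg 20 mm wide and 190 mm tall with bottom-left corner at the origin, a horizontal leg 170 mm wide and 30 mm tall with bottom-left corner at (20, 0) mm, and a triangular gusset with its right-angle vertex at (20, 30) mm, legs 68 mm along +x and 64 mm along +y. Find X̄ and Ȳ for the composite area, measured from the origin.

Part | A | x̄ᵢ | ȳᵢ | A·x̄ᵢ | A·ȳᵢ
vertical leg | 3800.00 | 10.00 | 95.00 | 38000.00 | 361000.00
horizontal leg | 5100.00 | 105.00 | 15.00 | 535500.00 | 76500.00
gusset | 2176.00 | 42.67 | 51.33 | 92842.67 | 111701.33
Σ | 11076.00 |  |  | 666342.67 | 549201.33
X̄ = 666342.67 / 11076.00 = 60.16 mm
Ȳ = 549201.33 / 11076.00 = 49.58 mm

X̄ = 60.16 mm, Ȳ = 49.58 mm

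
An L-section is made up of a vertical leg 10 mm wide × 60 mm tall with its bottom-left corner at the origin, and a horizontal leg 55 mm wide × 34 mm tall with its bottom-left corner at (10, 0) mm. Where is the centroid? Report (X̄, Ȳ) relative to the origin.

X̄ = 29.61 mm, Ȳ = 20.16 mm

vertical leg: A = 10 × 60 = 600.00, centroid at (5.00, 30.00).
horizontal leg: A = 55 × 34 = 1870.00, centroid at (37.50, 17.00).
ΣA = 2470.00 mm²
ΣAX̄ = (600.00)(5.00) + (1870.00)(37.50) = 73125.00 mm³
ΣAȲ = (600.00)(30.00) + (1870.00)(17.00) = 49790.00 mm³
X̄ = 73125.00 / 2470.00 = 29.61 mm
Ȳ = 49790.00 / 2470.00 = 20.16 mm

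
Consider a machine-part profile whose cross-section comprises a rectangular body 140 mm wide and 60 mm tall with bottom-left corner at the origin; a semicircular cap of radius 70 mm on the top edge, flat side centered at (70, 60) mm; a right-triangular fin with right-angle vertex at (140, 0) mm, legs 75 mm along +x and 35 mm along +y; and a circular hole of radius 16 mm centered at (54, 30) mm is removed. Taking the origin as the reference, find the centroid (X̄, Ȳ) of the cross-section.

X̄ = 78.28 mm, Ȳ = 56.23 mm

Part | A | x̄ᵢ | ȳᵢ | A·x̄ᵢ | A·ȳᵢ
rectangular body | 8400.00 | 70.00 | 30.00 | 588000.00 | 252000.00
semicircular top | 7696.90 | 70.00 | 89.71 | 538783.14 | 690480.79
triangular fin | 1312.50 | 165.00 | 11.67 | 216562.50 | 15312.50
hole | -804.25 | 54.00 | 30.00 | -43429.38 | -24127.43
Σ | 16605.15 |  |  | 1299916.26 | 933665.86
X̄ = 1299916.26 / 16605.15 = 78.28 mm
Ȳ = 933665.86 / 16605.15 = 56.23 mm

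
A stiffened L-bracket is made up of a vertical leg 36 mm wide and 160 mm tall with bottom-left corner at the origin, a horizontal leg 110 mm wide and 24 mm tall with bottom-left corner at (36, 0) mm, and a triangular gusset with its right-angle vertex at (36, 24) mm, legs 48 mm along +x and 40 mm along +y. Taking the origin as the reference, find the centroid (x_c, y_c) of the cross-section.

Part | A | x̄ᵢ | ȳᵢ | A·x̄ᵢ | A·ȳᵢ
vertical leg | 5760.00 | 18.00 | 80.00 | 103680.00 | 460800.00
horizontal leg | 2640.00 | 91.00 | 12.00 | 240240.00 | 31680.00
gusset | 960.00 | 52.00 | 37.33 | 49920.00 | 35840.00
Σ | 9360.00 |  |  | 393840.00 | 528320.00
x_c = 393840.00 / 9360.00 = 42.08 mm
y_c = 528320.00 / 9360.00 = 56.44 mm

x_c = 42.08 mm, y_c = 56.44 mm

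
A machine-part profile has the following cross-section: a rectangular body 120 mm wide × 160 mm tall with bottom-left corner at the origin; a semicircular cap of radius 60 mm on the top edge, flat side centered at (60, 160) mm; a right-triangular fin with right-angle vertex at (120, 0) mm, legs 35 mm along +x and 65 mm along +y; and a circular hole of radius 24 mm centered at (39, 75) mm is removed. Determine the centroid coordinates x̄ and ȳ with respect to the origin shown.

Part | A | x̄ᵢ | ȳᵢ | A·x̄ᵢ | A·ȳᵢ
rectangular body | 19200.00 | 60.00 | 80.00 | 1152000.00 | 1536000.00
semicircular top | 5654.87 | 60.00 | 185.46 | 339292.01 | 1048778.68
triangular fin | 1137.50 | 131.67 | 21.67 | 149770.83 | 24645.83
hole | -1809.56 | 39.00 | 75.00 | -70572.74 | -135716.80
Σ | 24182.81 |  |  | 1570490.10 | 2473707.71
x̄ = 1570490.10 / 24182.81 = 64.94 mm
ȳ = 2473707.71 / 24182.81 = 102.29 mm

x̄ = 64.94 mm, ȳ = 102.29 mm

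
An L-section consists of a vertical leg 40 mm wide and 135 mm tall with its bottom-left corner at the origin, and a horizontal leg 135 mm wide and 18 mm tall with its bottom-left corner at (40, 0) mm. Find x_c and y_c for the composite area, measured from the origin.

x_c = 47.16 mm, y_c = 49.34 mm

Part | A | x̄ᵢ | ȳᵢ | A·x̄ᵢ | A·ȳᵢ
vertical leg | 5400.00 | 20.00 | 67.50 | 108000.00 | 364500.00
horizontal leg | 2430.00 | 107.50 | 9.00 | 261225.00 | 21870.00
Σ | 7830.00 |  |  | 369225.00 | 386370.00
x_c = 369225.00 / 7830.00 = 47.16 mm
y_c = 386370.00 / 7830.00 = 49.34 mm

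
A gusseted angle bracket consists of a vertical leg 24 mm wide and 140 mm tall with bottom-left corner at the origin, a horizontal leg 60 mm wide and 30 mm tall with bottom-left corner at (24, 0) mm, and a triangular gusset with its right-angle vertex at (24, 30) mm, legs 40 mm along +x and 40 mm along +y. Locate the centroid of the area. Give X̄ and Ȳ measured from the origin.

Part | A | x̄ᵢ | ȳᵢ | A·x̄ᵢ | A·ȳᵢ
vertical leg | 3360.00 | 12.00 | 70.00 | 40320.00 | 235200.00
horizontal leg | 1800.00 | 54.00 | 15.00 | 97200.00 | 27000.00
gusset | 800.00 | 37.33 | 43.33 | 29866.67 | 34666.67
Σ | 5960.00 |  |  | 167386.67 | 296866.67
X̄ = 167386.67 / 5960.00 = 28.09 mm
Ȳ = 296866.67 / 5960.00 = 49.81 mm

X̄ = 28.09 mm, Ȳ = 49.81 mm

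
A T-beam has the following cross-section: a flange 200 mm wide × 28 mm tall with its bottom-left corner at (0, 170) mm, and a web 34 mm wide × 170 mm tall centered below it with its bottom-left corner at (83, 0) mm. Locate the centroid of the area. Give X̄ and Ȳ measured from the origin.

X̄ = 100.00 mm, Ȳ = 133.72 mm

web: A = 34 × 170 = 5780.00, centroid at (100.00, 85.00).
flange: A = 200 × 28 = 5600.00, centroid at (100.00, 184.00).
ΣA = 11380.00 mm²
ΣAX̄ = (5780.00)(100.00) + (5600.00)(100.00) = 1138000.00 mm³
ΣAȲ = (5780.00)(85.00) + (5600.00)(184.00) = 1521700.00 mm³
X̄ = 1138000.00 / 11380.00 = 100.00 mm
Ȳ = 1521700.00 / 11380.00 = 133.72 mm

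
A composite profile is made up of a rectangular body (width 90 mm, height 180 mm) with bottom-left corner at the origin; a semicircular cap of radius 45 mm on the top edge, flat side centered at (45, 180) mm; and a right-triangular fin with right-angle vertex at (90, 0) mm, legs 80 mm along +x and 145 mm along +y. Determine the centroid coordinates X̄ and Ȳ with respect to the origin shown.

X̄ = 61.51 mm, Ȳ = 94.18 mm

rectangular body: A = 90 × 180 = 16200.00, centroid at (45.00, 90.00).
semicircular top: A = ½π·45² = 3180.86, centroid at (45.00, 199.10).
triangular fin: A = ½·80·145 = 5800.00, centroid at (116.67, 48.33).
ΣA = 25180.86 mm²
ΣAX̄ = (16200.00)(45.00) + (3180.86)(45.00) + (5800.00)(116.67) = 1548805.48 mm³
ΣAȲ = (16200.00)(90.00) + (3180.86)(199.10) + (5800.00)(48.33) = 2371638.59 mm³
X̄ = 1548805.48 / 25180.86 = 61.51 mm
Ȳ = 2371638.59 / 25180.86 = 94.18 mm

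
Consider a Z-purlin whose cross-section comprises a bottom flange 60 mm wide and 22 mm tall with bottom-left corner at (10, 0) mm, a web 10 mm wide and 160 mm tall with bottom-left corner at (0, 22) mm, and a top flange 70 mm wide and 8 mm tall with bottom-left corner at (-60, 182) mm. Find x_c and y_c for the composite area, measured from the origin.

x_c = 13.45 mm, y_c = 81.00 mm

bottom flange: A = 60 × 22 = 1320.00, centroid at (40.00, 11.00).
web: A = 10 × 160 = 1600.00, centroid at (5.00, 102.00).
top flange: A = 70 × 8 = 560.00, centroid at (-25.00, 186.00).
ΣA = 3480.00 mm²
ΣAx_c = (1320.00)(40.00) + (1600.00)(5.00) + (560.00)(-25.00) = 46800.00 mm³
ΣAy_c = (1320.00)(11.00) + (1600.00)(102.00) + (560.00)(186.00) = 281880.00 mm³
x_c = 46800.00 / 3480.00 = 13.45 mm
y_c = 281880.00 / 3480.00 = 81.00 mm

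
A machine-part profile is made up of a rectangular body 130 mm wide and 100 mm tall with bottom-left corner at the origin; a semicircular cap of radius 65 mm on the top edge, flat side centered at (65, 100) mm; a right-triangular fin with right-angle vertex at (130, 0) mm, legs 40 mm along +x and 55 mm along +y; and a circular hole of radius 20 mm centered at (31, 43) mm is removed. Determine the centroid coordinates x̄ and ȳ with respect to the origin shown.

x̄ = 71.62 mm, ȳ = 75.10 mm

rectangular body: A = 130 × 100 = 13000.00, centroid at (65.00, 50.00).
semicircular top: A = ½π·65² = 6636.61, centroid at (65.00, 127.59).
triangular fin: A = ½·40·55 = 1100.00, centroid at (143.33, 18.33).
hole: A = −π·20² = -1256.64, centroid at (31.00, 43.00).
ΣA = 19479.98 mm², ΣAx̄ = 1395090.86 mm³, ΣAȳ = 1462876.05 mm³.
x̄ = 1395090.86/19479.98 = 71.62 mm; ȳ = 1462876.05/19479.98 = 75.10 mm.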